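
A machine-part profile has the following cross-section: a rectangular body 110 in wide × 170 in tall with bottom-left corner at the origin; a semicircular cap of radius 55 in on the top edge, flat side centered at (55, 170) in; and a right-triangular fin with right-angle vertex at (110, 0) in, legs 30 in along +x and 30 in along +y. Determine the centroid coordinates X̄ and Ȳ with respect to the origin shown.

rectangular body: A = 110 × 170 = 18700.00, centroid at (55.00, 85.00).
semicircular top: A = ½π·55² = 4751.66, centroid at (55.00, 193.34).
triangular fin: A = ½·30·30 = 450.00, centroid at (120.00, 10.00).
ΣA = 23901.66 in²
ΣAX̄ = (18700.00)(55.00) + (4751.66)(55.00) + (450.00)(120.00) = 1343841.24 in³
ΣAȲ = (18700.00)(85.00) + (4751.66)(193.34) + (450.00)(10.00) = 2512698.68 in³
X̄ = 1343841.24 / 23901.66 = 56.22 in
Ȳ = 2512698.68 / 23901.66 = 105.13 in

X̄ = 56.22 in, Ȳ = 105.13 in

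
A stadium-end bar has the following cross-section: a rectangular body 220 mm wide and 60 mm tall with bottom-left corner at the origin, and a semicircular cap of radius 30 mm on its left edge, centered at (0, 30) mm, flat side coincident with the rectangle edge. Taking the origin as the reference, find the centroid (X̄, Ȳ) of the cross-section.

X̄ = 98.13 mm, Ȳ = 30.00 mm

Part | A | x̄ᵢ | ȳᵢ | A·x̄ᵢ | A·ȳᵢ
rectangular body | 13200.00 | 110.00 | 30.00 | 1452000.00 | 396000.00
semicircular end | 1413.72 | -12.73 | 30.00 | -18000.00 | 42411.50
Σ | 14613.72 |  |  | 1434000.00 | 438411.50
X̄ = 1434000.00 / 14613.72 = 98.13 mm
Ȳ = 438411.50 / 14613.72 = 30.00 mm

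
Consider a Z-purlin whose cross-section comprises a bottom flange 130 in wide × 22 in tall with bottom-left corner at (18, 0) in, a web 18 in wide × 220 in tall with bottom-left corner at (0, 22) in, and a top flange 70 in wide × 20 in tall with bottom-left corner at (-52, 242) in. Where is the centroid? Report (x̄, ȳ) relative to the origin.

bottom flange: A = 130 × 22 = 2860.00, centroid at (83.00, 11.00).
web: A = 18 × 220 = 3960.00, centroid at (9.00, 132.00).
top flange: A = 70 × 20 = 1400.00, centroid at (-17.00, 252.00).
ΣA = 8220.00 in², ΣAx̄ = 249220.00 in³, ΣAȳ = 906980.00 in³.
x̄ = 249220.00/8220.00 = 30.32 in; ȳ = 906980.00/8220.00 = 110.34 in.

x̄ = 30.32 in, ȳ = 110.34 in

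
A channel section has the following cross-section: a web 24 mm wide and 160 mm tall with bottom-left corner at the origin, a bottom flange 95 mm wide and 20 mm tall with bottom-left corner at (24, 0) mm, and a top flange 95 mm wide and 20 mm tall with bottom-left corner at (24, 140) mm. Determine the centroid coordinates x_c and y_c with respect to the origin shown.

Part | A | x̄ᵢ | ȳᵢ | A·x̄ᵢ | A·ȳᵢ
web | 3840.00 | 12.00 | 80.00 | 46080.00 | 307200.00
bottom flange | 1900.00 | 71.50 | 10.00 | 135850.00 | 19000.00
top flange | 1900.00 | 71.50 | 150.00 | 135850.00 | 285000.00
Σ | 7640.00 |  |  | 317780.00 | 611200.00
x_c = 317780.00 / 7640.00 = 41.59 mm
y_c = 611200.00 / 7640.00 = 80.00 mm

x_c = 41.59 mm, y_c = 80.00 mm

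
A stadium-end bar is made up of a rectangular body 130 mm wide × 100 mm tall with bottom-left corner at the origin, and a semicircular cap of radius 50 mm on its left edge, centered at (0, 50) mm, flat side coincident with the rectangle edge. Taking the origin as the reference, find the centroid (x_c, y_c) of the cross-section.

x_c = 45.00 mm, y_c = 50.00 mm

rectangular body: A = 130 × 100 = 13000.00, centroid at (65.00, 50.00).
semicircular end: A = ½π·50² = 3926.99, centroid at (-21.22, 50.00).
ΣA = 16926.99 mm², ΣAx_c = 761666.67 mm³, ΣAy_c = 846349.54 mm³.
x_c = 761666.67/16926.99 = 45.00 mm; y_c = 846349.54/16926.99 = 50.00 mm.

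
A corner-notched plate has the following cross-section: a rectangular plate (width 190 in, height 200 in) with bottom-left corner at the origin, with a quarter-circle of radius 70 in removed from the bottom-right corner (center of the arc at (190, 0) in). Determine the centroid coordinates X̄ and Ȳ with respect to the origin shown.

X̄ = 87.64 in, Ȳ = 107.92 in

plate: A = 190 × 200 = 38000.00, centroid at (95.00, 100.00).
removed quarter-circle: A = −¼π·70² = -3848.45, centroid at (160.29, 29.71).
ΣA = 34151.55 in²
ΣAX̄ = (38000.00)(95.00) + (-3848.45)(160.29) = 2993127.64 in³
ΣAȲ = (38000.00)(100.00) + (-3848.45)(29.71) = 3685666.67 in³
X̄ = 2993127.64 / 34151.55 = 87.64 in
Ȳ = 3685666.67 / 34151.55 = 107.92 in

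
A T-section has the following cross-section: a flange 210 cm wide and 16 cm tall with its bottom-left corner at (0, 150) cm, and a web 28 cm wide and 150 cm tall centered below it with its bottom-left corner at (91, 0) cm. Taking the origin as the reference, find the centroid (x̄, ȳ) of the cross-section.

x̄ = 105.00 cm, ȳ = 111.89 cm

web: A = 28 × 150 = 4200.00, centroid at (105.00, 75.00).
flange: A = 210 × 16 = 3360.00, centroid at (105.00, 158.00).
ΣA = 7560.00 cm²
ΣAx̄ = (4200.00)(105.00) + (3360.00)(105.00) = 793800.00 cm³
ΣAȳ = (4200.00)(75.00) + (3360.00)(158.00) = 845880.00 cm³
x̄ = 793800.00 / 7560.00 = 105.00 cm
ȳ = 845880.00 / 7560.00 = 111.89 cm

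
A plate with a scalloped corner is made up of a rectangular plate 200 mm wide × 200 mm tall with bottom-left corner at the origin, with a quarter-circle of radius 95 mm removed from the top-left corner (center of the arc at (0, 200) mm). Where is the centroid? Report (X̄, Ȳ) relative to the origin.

plate: A = 200 × 200 = 40000.00, centroid at (100.00, 100.00).
removed quarter-circle: A = −¼π·95² = -7088.22, centroid at (40.32, 159.68).
ΣA = 32911.78 mm²
ΣAX̄ = (40000.00)(100.00) + (-7088.22)(40.32) = 3714208.33 mm³
ΣAȲ = (40000.00)(100.00) + (-7088.22)(159.68) = 2868147.98 mm³
X̄ = 3714208.33 / 32911.78 = 112.85 mm
Ȳ = 2868147.98 / 32911.78 = 87.15 mm

X̄ = 112.85 mm, Ȳ = 87.15 mm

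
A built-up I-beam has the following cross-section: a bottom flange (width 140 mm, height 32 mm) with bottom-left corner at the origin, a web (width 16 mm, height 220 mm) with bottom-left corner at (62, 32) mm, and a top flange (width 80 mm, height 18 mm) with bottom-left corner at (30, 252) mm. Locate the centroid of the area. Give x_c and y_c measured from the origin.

x_c = 70.00 mm, y_c = 100.36 mm

bottom flange: A = 140 × 32 = 4480.00, centroid at (70.00, 16.00).
web: A = 16 × 220 = 3520.00, centroid at (70.00, 142.00).
top flange: A = 80 × 18 = 1440.00, centroid at (70.00, 261.00).
ΣA = 9440.00 mm²
ΣAx_c = (4480.00)(70.00) + (3520.00)(70.00) + (1440.00)(70.00) = 660800.00 mm³
ΣAy_c = (4480.00)(16.00) + (3520.00)(142.00) + (1440.00)(261.00) = 947360.00 mm³
x_c = 660800.00 / 9440.00 = 70.00 mm
y_c = 947360.00 / 9440.00 = 100.36 mm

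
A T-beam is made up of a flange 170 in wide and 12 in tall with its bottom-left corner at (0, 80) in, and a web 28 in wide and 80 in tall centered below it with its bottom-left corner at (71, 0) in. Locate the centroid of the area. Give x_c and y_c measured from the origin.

x_c = 85.00 in, y_c = 61.93 in

Part | A | x̄ᵢ | ȳᵢ | A·x̄ᵢ | A·ȳᵢ
web | 2240.00 | 85.00 | 40.00 | 190400.00 | 89600.00
flange | 2040.00 | 85.00 | 86.00 | 173400.00 | 175440.00
Σ | 4280.00 |  |  | 363800.00 | 265040.00
x_c = 363800.00 / 4280.00 = 85.00 in
y_c = 265040.00 / 4280.00 = 61.93 in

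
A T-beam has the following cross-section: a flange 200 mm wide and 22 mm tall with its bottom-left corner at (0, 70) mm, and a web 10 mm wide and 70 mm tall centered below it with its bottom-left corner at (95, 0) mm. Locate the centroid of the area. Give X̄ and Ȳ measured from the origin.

Part | A | x̄ᵢ | ȳᵢ | A·x̄ᵢ | A·ȳᵢ
web | 700.00 | 100.00 | 35.00 | 70000.00 | 24500.00
flange | 4400.00 | 100.00 | 81.00 | 440000.00 | 356400.00
Σ | 5100.00 |  |  | 510000.00 | 380900.00
X̄ = 510000.00 / 5100.00 = 100.00 mm
Ȳ = 380900.00 / 5100.00 = 74.69 mm

X̄ = 100.00 mm, Ȳ = 74.69 mm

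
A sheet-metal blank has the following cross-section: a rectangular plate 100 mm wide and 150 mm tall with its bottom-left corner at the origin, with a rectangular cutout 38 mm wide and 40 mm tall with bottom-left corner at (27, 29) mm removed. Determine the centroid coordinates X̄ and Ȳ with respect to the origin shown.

Part | A | x̄ᵢ | ȳᵢ | A·x̄ᵢ | A·ȳᵢ
plate | 15000.00 | 50.00 | 75.00 | 750000.00 | 1125000.00
hole | -1520.00 | 46.00 | 49.00 | -69920.00 | -74480.00
Σ | 13480.00 |  |  | 680080.00 | 1050520.00
X̄ = 680080.00 / 13480.00 = 50.45 mm
Ȳ = 1050520.00 / 13480.00 = 77.93 mm

X̄ = 50.45 mm, Ȳ = 77.93 mm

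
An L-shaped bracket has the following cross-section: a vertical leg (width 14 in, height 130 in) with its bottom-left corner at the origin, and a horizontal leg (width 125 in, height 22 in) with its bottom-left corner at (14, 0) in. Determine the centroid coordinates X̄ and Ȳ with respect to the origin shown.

Part | A | x̄ᵢ | ȳᵢ | A·x̄ᵢ | A·ȳᵢ
vertical leg | 1820.00 | 7.00 | 65.00 | 12740.00 | 118300.00
horizontal leg | 2750.00 | 76.50 | 11.00 | 210375.00 | 30250.00
Σ | 4570.00 |  |  | 223115.00 | 148550.00
X̄ = 223115.00 / 4570.00 = 48.82 in
Ȳ = 148550.00 / 4570.00 = 32.51 in

X̄ = 48.82 in, Ȳ = 32.51 in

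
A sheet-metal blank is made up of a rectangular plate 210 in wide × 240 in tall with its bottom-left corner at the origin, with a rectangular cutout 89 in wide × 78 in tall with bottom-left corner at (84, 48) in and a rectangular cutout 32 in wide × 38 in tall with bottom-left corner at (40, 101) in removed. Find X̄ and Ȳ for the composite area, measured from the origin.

X̄ = 102.55 in, Ȳ = 125.42 in

plate: A = 210 × 240 = 50400.00, centroid at (105.00, 120.00).
hole 1: A = −(89 × 78) = -6942.00, centroid at (128.50, 87.00).
hole 2: A = −(32 × 38) = -1216.00, centroid at (56.00, 120.00).
ΣA = 42242.00 in², ΣAX̄ = 4331857.00 in³, ΣAȲ = 5298126.00 in³.
X̄ = 4331857.00/42242.00 = 102.55 in; Ȳ = 5298126.00/42242.00 = 125.42 in.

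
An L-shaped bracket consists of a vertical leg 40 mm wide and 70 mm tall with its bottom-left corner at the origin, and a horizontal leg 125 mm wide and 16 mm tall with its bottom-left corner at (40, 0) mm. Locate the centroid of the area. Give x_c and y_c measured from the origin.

x_c = 54.38 mm, y_c = 23.75 mm

vertical leg: A = 40 × 70 = 2800.00, centroid at (20.00, 35.00).
horizontal leg: A = 125 × 16 = 2000.00, centroid at (102.50, 8.00).
ΣA = 4800.00 mm²
ΣAx_c = (2800.00)(20.00) + (2000.00)(102.50) = 261000.00 mm³
ΣAy_c = (2800.00)(35.00) + (2000.00)(8.00) = 114000.00 mm³
x_c = 261000.00 / 4800.00 = 54.38 mm
y_c = 114000.00 / 4800.00 = 23.75 mm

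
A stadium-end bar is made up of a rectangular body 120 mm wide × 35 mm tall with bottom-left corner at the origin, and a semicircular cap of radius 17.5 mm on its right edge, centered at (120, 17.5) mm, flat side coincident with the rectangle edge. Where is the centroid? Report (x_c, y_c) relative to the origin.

rectangular body: A = 120 × 35 = 4200.00, centroid at (60.00, 17.50).
semicircular end: A = ½π·17.5² = 481.06, centroid at (127.43, 17.50).
ΣA = 4681.06 mm²
ΣAx_c = (4200.00)(60.00) + (481.06)(127.43) = 313299.68 mm³
ΣAy_c = (4200.00)(17.50) + (481.06)(17.50) = 81918.49 mm³
x_c = 313299.68 / 4681.06 = 66.93 mm
y_c = 81918.49 / 4681.06 = 17.50 mm

x_c = 66.93 mm, y_c = 17.50 mm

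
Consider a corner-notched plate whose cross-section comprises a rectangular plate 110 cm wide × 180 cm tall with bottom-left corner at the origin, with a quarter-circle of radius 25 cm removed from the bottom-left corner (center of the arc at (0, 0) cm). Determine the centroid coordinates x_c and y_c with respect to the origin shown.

plate: A = 110 × 180 = 19800.00, centroid at (55.00, 90.00).
removed quarter-circle: A = −¼π·25² = -490.87, centroid at (10.61, 10.61).
ΣA = 19309.13 cm², ΣAx_c = 1083791.67 cm³, ΣAy_c = 1776791.67 cm³.
x_c = 1083791.67/19309.13 = 56.13 cm; y_c = 1776791.67/19309.13 = 92.02 cm.

x_c = 56.13 cm, y_c = 92.02 cm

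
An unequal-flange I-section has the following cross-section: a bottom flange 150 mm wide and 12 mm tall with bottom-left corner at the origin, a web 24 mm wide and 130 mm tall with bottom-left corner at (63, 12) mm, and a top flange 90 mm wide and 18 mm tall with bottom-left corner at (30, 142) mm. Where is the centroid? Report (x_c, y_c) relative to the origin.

Part | A | x̄ᵢ | ȳᵢ | A·x̄ᵢ | A·ȳᵢ
bottom flange | 1800.00 | 75.00 | 6.00 | 135000.00 | 10800.00
web | 3120.00 | 75.00 | 77.00 | 234000.00 | 240240.00
top flange | 1620.00 | 75.00 | 151.00 | 121500.00 | 244620.00
Σ | 6540.00 |  |  | 490500.00 | 495660.00
x_c = 490500.00 / 6540.00 = 75.00 mm
y_c = 495660.00 / 6540.00 = 75.79 mm

x_c = 75.00 mm, y_c = 75.79 mm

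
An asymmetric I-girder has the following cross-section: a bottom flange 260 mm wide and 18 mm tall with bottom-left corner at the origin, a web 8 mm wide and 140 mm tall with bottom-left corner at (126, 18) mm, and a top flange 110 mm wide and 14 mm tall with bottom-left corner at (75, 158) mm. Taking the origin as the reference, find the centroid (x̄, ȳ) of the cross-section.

x̄ = 130.00 mm, ȳ = 53.78 mm

bottom flange: A = 260 × 18 = 4680.00, centroid at (130.00, 9.00).
web: A = 8 × 140 = 1120.00, centroid at (130.00, 88.00).
top flange: A = 110 × 14 = 1540.00, centroid at (130.00, 165.00).
ΣA = 7340.00 mm²
ΣAx̄ = (4680.00)(130.00) + (1120.00)(130.00) + (1540.00)(130.00) = 954200.00 mm³
ΣAȳ = (4680.00)(9.00) + (1120.00)(88.00) + (1540.00)(165.00) = 394780.00 mm³
x̄ = 954200.00 / 7340.00 = 130.00 mm
ȳ = 394780.00 / 7340.00 = 53.78 mm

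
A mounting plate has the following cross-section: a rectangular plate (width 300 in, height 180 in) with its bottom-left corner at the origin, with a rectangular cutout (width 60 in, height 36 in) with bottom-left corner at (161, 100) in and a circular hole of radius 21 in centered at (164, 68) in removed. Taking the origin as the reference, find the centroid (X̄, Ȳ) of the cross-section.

X̄ = 147.86 in, Ȳ = 89.41 in

plate: A = 300 × 180 = 54000.00, centroid at (150.00, 90.00).
hole 1: A = −(60 × 36) = -2160.00, centroid at (191.00, 118.00).
hole 2: A = −π·21² = -1385.44, centroid at (164.00, 68.00).
ΣA = 50454.56 in², ΣAX̄ = 7460227.45 in³, ΣAȲ = 4510909.92 in³.
X̄ = 7460227.45/50454.56 = 147.86 in; Ȳ = 4510909.92/50454.56 = 89.41 in.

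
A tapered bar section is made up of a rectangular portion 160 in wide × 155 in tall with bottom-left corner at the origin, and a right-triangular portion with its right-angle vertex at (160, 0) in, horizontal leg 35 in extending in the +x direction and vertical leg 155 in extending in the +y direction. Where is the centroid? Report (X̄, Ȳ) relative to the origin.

Part | A | x̄ᵢ | ȳᵢ | A·x̄ᵢ | A·ȳᵢ
rectangular portion | 24800.00 | 80.00 | 77.50 | 1984000.00 | 1922000.00
triangular portion | 2712.50 | 171.67 | 51.67 | 465645.83 | 140145.83
Σ | 27512.50 |  |  | 2449645.83 | 2062145.83
X̄ = 2449645.83 / 27512.50 = 89.04 in
Ȳ = 2062145.83 / 27512.50 = 74.95 in

X̄ = 89.04 in, Ȳ = 74.95 in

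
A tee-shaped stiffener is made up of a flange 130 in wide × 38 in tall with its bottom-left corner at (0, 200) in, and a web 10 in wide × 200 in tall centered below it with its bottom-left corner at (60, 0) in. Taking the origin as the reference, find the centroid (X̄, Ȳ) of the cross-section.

X̄ = 65.00 in, Ȳ = 184.71 in

Part | A | x̄ᵢ | ȳᵢ | A·x̄ᵢ | A·ȳᵢ
web | 2000.00 | 65.00 | 100.00 | 130000.00 | 200000.00
flange | 4940.00 | 65.00 | 219.00 | 321100.00 | 1081860.00
Σ | 6940.00 |  |  | 451100.00 | 1281860.00
X̄ = 451100.00 / 6940.00 = 65.00 in
Ȳ = 1281860.00 / 6940.00 = 184.71 in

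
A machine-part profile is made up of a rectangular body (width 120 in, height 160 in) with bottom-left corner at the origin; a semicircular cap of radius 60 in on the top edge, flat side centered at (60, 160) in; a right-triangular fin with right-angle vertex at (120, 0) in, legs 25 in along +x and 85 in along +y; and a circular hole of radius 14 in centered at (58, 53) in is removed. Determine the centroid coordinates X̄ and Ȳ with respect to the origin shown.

Part | A | x̄ᵢ | ȳᵢ | A·x̄ᵢ | A·ȳᵢ
rectangular body | 19200.00 | 60.00 | 80.00 | 1152000.00 | 1536000.00
semicircular top | 5654.87 | 60.00 | 185.46 | 339292.01 | 1048778.68
triangular fin | 1062.50 | 128.33 | 28.33 | 136354.17 | 30104.17
hole | -615.75 | 58.00 | 53.00 | -35713.63 | -32634.86
Σ | 25301.61 |  |  | 1591932.55 | 2582247.99
X̄ = 1591932.55 / 25301.61 = 62.92 in
Ȳ = 2582247.99 / 25301.61 = 102.06 in

X̄ = 62.92 in, Ȳ = 102.06 in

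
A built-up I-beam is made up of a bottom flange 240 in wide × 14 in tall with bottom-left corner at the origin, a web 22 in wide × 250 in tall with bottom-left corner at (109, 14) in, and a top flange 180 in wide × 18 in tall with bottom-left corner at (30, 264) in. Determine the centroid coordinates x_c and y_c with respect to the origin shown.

bottom flange: A = 240 × 14 = 3360.00, centroid at (120.00, 7.00).
web: A = 22 × 250 = 5500.00, centroid at (120.00, 139.00).
top flange: A = 180 × 18 = 3240.00, centroid at (120.00, 273.00).
ΣA = 12100.00 in²
ΣAx_c = (3360.00)(120.00) + (5500.00)(120.00) + (3240.00)(120.00) = 1452000.00 in³
ΣAy_c = (3360.00)(7.00) + (5500.00)(139.00) + (3240.00)(273.00) = 1672540.00 in³
x_c = 1452000.00 / 12100.00 = 120.00 in
y_c = 1672540.00 / 12100.00 = 138.23 in

x_c = 120.00 in, y_c = 138.23 in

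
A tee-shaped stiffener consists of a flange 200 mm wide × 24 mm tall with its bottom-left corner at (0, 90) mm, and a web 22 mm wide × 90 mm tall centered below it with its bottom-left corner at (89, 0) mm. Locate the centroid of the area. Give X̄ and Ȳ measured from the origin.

web: A = 22 × 90 = 1980.00, centroid at (100.00, 45.00).
flange: A = 200 × 24 = 4800.00, centroid at (100.00, 102.00).
ΣA = 6780.00 mm², ΣAX̄ = 678000.00 mm³, ΣAȲ = 578700.00 mm³.
X̄ = 678000.00/6780.00 = 100.00 mm; Ȳ = 578700.00/6780.00 = 85.35 mm.

X̄ = 100.00 mm, Ȳ = 85.35 mm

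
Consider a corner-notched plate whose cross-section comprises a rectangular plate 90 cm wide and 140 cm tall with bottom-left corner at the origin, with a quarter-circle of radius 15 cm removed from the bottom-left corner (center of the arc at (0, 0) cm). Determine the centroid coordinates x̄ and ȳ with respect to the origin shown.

x̄ = 45.55 cm, ȳ = 70.91 cm

plate: A = 90 × 140 = 12600.00, centroid at (45.00, 70.00).
removed quarter-circle: A = −¼π·15² = -176.71, centroid at (6.37, 6.37).
ΣA = 12423.29 cm²
ΣAx̄ = (12600.00)(45.00) + (-176.71)(6.37) = 565875.00 cm³
ΣAȳ = (12600.00)(70.00) + (-176.71)(6.37) = 880875.00 cm³
x̄ = 565875.00 / 12423.29 = 45.55 cm
ȳ = 880875.00 / 12423.29 = 70.91 cm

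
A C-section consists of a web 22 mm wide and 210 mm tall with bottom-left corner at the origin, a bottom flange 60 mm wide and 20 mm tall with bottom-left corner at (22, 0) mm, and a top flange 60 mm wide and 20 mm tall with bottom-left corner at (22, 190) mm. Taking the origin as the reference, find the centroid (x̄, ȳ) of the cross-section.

Part | A | x̄ᵢ | ȳᵢ | A·x̄ᵢ | A·ȳᵢ
web | 4620.00 | 11.00 | 105.00 | 50820.00 | 485100.00
bottom flange | 1200.00 | 52.00 | 10.00 | 62400.00 | 12000.00
top flange | 1200.00 | 52.00 | 200.00 | 62400.00 | 240000.00
Σ | 7020.00 |  |  | 175620.00 | 737100.00
x̄ = 175620.00 / 7020.00 = 25.02 mm
ȳ = 737100.00 / 7020.00 = 105.00 mm

x̄ = 25.02 mm, ȳ = 105.00 mm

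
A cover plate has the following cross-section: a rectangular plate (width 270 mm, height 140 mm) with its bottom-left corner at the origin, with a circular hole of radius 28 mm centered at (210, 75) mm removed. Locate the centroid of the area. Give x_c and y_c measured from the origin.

Part | A | x̄ᵢ | ȳᵢ | A·x̄ᵢ | A·ȳᵢ
plate | 37800.00 | 135.00 | 70.00 | 5103000.00 | 2646000.00
hole | -2463.01 | 210.00 | 75.00 | -517231.81 | -184725.65
Σ | 35336.99 |  |  | 4585768.19 | 2461274.35
x_c = 4585768.19 / 35336.99 = 129.77 mm
y_c = 2461274.35 / 35336.99 = 69.65 mm

x_c = 129.77 mm, y_c = 69.65 mm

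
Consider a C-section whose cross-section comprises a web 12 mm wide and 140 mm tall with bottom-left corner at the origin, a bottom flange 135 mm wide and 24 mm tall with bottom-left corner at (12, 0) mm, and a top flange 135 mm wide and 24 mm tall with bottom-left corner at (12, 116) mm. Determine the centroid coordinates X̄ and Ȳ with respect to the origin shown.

Part | A | x̄ᵢ | ȳᵢ | A·x̄ᵢ | A·ȳᵢ
web | 1680.00 | 6.00 | 70.00 | 10080.00 | 117600.00
bottom flange | 3240.00 | 79.50 | 12.00 | 257580.00 | 38880.00
top flange | 3240.00 | 79.50 | 128.00 | 257580.00 | 414720.00
Σ | 8160.00 |  |  | 525240.00 | 571200.00
X̄ = 525240.00 / 8160.00 = 64.37 mm
Ȳ = 571200.00 / 8160.00 = 70.00 mm

X̄ = 64.37 mm, Ȳ = 70.00 mm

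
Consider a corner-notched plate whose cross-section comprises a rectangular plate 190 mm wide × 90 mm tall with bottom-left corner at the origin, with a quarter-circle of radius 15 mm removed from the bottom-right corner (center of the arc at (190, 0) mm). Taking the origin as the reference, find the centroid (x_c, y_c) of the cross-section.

x_c = 94.07 mm, y_c = 45.40 mm

plate: A = 190 × 90 = 17100.00, centroid at (95.00, 45.00).
removed quarter-circle: A = −¼π·15² = -176.71, centroid at (183.63, 6.37).
ΣA = 16923.29 mm²
ΣAx_c = (17100.00)(95.00) + (-176.71)(183.63) = 1592049.23 mm³
ΣAy_c = (17100.00)(45.00) + (-176.71)(6.37) = 768375.00 mm³
x_c = 1592049.23 / 16923.29 = 94.07 mm
y_c = 768375.00 / 16923.29 = 45.40 mm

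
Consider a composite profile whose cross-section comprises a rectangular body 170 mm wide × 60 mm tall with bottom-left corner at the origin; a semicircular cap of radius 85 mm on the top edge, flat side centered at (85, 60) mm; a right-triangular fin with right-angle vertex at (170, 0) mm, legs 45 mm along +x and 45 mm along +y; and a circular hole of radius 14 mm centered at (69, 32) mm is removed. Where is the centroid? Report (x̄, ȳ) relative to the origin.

rectangular body: A = 170 × 60 = 10200.00, centroid at (85.00, 30.00).
semicircular top: A = ½π·85² = 11349.00, centroid at (85.00, 96.08).
triangular fin: A = ½·45·45 = 1012.50, centroid at (185.00, 15.00).
hole: A = −π·14² = -615.75, centroid at (69.00, 32.00).
ΣA = 21945.75 mm²
ΣAx̄ = (10200.00)(85.00) + (11349.00)(85.00) + (1012.50)(185.00) + (-615.75)(69.00) = 1976490.90 mm³
ΣAȳ = (10200.00)(30.00) + (11349.00)(96.08) + (1012.50)(15.00) + (-615.75)(32.00) = 1391840.31 mm³
x̄ = 1976490.90 / 21945.75 = 90.06 mm
ȳ = 1391840.31 / 21945.75 = 63.42 mm

x̄ = 90.06 mm, ȳ = 63.42 mm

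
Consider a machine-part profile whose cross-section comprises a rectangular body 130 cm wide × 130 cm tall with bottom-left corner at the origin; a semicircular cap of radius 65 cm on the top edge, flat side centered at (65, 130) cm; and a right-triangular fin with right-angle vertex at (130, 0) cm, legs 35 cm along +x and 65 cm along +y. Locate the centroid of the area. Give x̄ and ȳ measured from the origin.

x̄ = 68.53 cm, ȳ = 87.91 cm

rectangular body: A = 130 × 130 = 16900.00, centroid at (65.00, 65.00).
semicircular top: A = ½π·65² = 6636.61, centroid at (65.00, 157.59).
triangular fin: A = ½·35·65 = 1137.50, centroid at (141.67, 21.67).
ΣA = 24674.11 cm², ΣAx̄ = 1691025.77 cm³, ΣAȳ = 2168989.05 cm³.
x̄ = 1691025.77/24674.11 = 68.53 cm; ȳ = 2168989.05/24674.11 = 87.91 cm.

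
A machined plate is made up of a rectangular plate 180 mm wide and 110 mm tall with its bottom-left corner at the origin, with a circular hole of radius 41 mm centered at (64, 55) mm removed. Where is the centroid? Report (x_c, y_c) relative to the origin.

x_c = 99.46 mm, y_c = 55.00 mm

Part | A | x̄ᵢ | ȳᵢ | A·x̄ᵢ | A·ȳᵢ
plate | 19800.00 | 90.00 | 55.00 | 1782000.00 | 1089000.00
hole | -5281.02 | 64.00 | 55.00 | -337985.10 | -290455.95
Σ | 14518.98 |  |  | 1444014.90 | 798544.05
x_c = 1444014.90 / 14518.98 = 99.46 mm
y_c = 798544.05 / 14518.98 = 55.00 mm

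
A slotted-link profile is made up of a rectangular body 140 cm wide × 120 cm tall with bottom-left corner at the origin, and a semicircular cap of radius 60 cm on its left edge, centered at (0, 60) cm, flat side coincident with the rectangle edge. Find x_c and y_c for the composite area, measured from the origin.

rectangular body: A = 140 × 120 = 16800.00, centroid at (70.00, 60.00).
semicircular end: A = ½π·60² = 5654.87, centroid at (-25.46, 60.00).
ΣA = 22454.87 cm²
ΣAx_c = (16800.00)(70.00) + (5654.87)(-25.46) = 1032000.00 cm³
ΣAy_c = (16800.00)(60.00) + (5654.87)(60.00) = 1347292.01 cm³
x_c = 1032000.00 / 22454.87 = 45.96 cm
y_c = 1347292.01 / 22454.87 = 60.00 cm

x_c = 45.96 cm, y_c = 60.00 cm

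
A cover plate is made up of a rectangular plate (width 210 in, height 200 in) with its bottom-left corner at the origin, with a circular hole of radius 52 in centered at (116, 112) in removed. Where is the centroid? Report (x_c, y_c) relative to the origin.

x_c = 102.21 in, y_c = 96.96 in

plate: A = 210 × 200 = 42000.00, centroid at (105.00, 100.00).
hole: A = −π·52² = -8494.87, centroid at (116.00, 112.00).
ΣA = 33505.13 in², ΣAx_c = 3424595.48 in³, ΣAy_c = 3248574.95 in³.
x_c = 3424595.48/33505.13 = 102.21 in; y_c = 3248574.95/33505.13 = 96.96 in.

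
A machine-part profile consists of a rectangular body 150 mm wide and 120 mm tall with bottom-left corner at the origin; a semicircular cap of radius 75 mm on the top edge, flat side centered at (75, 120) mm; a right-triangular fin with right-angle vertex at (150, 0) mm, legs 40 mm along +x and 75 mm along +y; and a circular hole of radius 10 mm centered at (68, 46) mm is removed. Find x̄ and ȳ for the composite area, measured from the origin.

x̄ = 79.81 mm, ȳ = 87.24 mm

rectangular body: A = 150 × 120 = 18000.00, centroid at (75.00, 60.00).
semicircular top: A = ½π·75² = 8835.73, centroid at (75.00, 151.83).
triangular fin: A = ½·40·75 = 1500.00, centroid at (163.33, 25.00).
hole: A = −π·10² = -314.16, centroid at (68.00, 46.00).
ΣA = 28021.57 mm²
ΣAx̄ = (18000.00)(75.00) + (8835.73)(75.00) + (1500.00)(163.33) + (-314.16)(68.00) = 2236316.87 mm³
ΣAȳ = (18000.00)(60.00) + (8835.73)(151.83) + (1500.00)(25.00) + (-314.16)(46.00) = 2444586.19 mm³
x̄ = 2236316.87 / 28021.57 = 79.81 mm
ȳ = 2444586.19 / 28021.57 = 87.24 mm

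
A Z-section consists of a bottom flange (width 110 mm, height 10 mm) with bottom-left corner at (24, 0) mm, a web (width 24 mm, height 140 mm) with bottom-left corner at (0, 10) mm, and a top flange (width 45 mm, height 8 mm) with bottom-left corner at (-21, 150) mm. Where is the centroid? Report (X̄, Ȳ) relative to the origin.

X̄ = 26.51 mm, Ȳ = 68.41 mm

bottom flange: A = 110 × 10 = 1100.00, centroid at (79.00, 5.00).
web: A = 24 × 140 = 3360.00, centroid at (12.00, 80.00).
top flange: A = 45 × 8 = 360.00, centroid at (1.50, 154.00).
ΣA = 4820.00 mm², ΣAX̄ = 127760.00 mm³, ΣAȲ = 329740.00 mm³.
X̄ = 127760.00/4820.00 = 26.51 mm; Ȳ = 329740.00/4820.00 = 68.41 mm.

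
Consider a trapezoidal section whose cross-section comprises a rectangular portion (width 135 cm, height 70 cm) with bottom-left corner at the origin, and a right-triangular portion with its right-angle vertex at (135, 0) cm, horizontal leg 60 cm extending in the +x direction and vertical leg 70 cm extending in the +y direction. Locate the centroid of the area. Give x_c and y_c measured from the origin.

rectangular portion: A = 135 × 70 = 9450.00, centroid at (67.50, 35.00).
triangular portion: A = ½·60·70 = 2100.00, centroid at (155.00, 23.33).
ΣA = 11550.00 cm², ΣAx_c = 963375.00 cm³, ΣAy_c = 379750.00 cm³.
x_c = 963375.00/11550.00 = 83.41 cm; y_c = 379750.00/11550.00 = 32.88 cm.

x_c = 83.41 cm, y_c = 32.88 cm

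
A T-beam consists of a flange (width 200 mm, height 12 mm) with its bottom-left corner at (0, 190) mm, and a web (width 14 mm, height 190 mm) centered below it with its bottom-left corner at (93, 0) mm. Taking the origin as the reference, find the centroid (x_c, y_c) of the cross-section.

Part | A | x̄ᵢ | ȳᵢ | A·x̄ᵢ | A·ȳᵢ
web | 2660.00 | 100.00 | 95.00 | 266000.00 | 252700.00
flange | 2400.00 | 100.00 | 196.00 | 240000.00 | 470400.00
Σ | 5060.00 |  |  | 506000.00 | 723100.00
x_c = 506000.00 / 5060.00 = 100.00 mm
y_c = 723100.00 / 5060.00 = 142.91 mm

x_c = 100.00 mm, y_c = 142.91 mm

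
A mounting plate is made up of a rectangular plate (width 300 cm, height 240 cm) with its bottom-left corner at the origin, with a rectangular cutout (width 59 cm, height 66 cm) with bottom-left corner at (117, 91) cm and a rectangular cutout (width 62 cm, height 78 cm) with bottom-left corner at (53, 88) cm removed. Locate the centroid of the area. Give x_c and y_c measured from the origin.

x_c = 155.26 cm, y_c = 119.22 cm

Part | A | x̄ᵢ | ȳᵢ | A·x̄ᵢ | A·ȳᵢ
plate | 72000.00 | 150.00 | 120.00 | 10800000.00 | 8640000.00
hole 1 | -3894.00 | 146.50 | 124.00 | -570471.00 | -482856.00
hole 2 | -4836.00 | 84.00 | 127.00 | -406224.00 | -614172.00
Σ | 63270.00 |  |  | 9823305.00 | 7542972.00
x_c = 9823305.00 / 63270.00 = 155.26 cm
y_c = 7542972.00 / 63270.00 = 119.22 cm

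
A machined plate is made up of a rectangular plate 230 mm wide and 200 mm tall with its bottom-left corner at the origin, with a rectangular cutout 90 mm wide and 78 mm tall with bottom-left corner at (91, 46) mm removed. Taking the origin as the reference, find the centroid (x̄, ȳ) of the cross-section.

x̄ = 111.22 mm, ȳ = 102.70 mm

plate: A = 230 × 200 = 46000.00, centroid at (115.00, 100.00).
hole: A = −(90 × 78) = -7020.00, centroid at (136.00, 85.00).
ΣA = 38980.00 mm²
ΣAx̄ = (46000.00)(115.00) + (-7020.00)(136.00) = 4335280.00 mm³
ΣAȳ = (46000.00)(100.00) + (-7020.00)(85.00) = 4003300.00 mm³
x̄ = 4335280.00 / 38980.00 = 111.22 mm
ȳ = 4003300.00 / 38980.00 = 102.70 mm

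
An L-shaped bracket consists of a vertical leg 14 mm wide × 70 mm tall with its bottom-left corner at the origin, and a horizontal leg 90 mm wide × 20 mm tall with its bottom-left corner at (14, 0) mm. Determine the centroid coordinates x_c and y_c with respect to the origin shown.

x_c = 40.67 mm, y_c = 18.81 mm

Part | A | x̄ᵢ | ȳᵢ | A·x̄ᵢ | A·ȳᵢ
vertical leg | 980.00 | 7.00 | 35.00 | 6860.00 | 34300.00
horizontal leg | 1800.00 | 59.00 | 10.00 | 106200.00 | 18000.00
Σ | 2780.00 |  |  | 113060.00 | 52300.00
x_c = 113060.00 / 2780.00 = 40.67 mm
y_c = 52300.00 / 2780.00 = 18.81 mm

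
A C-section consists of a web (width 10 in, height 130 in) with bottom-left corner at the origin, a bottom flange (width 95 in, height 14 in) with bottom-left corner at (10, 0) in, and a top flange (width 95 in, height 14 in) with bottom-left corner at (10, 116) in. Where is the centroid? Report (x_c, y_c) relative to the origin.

web: A = 10 × 130 = 1300.00, centroid at (5.00, 65.00).
bottom flange: A = 95 × 14 = 1330.00, centroid at (57.50, 7.00).
top flange: A = 95 × 14 = 1330.00, centroid at (57.50, 123.00).
ΣA = 3960.00 in², ΣAx_c = 159450.00 in³, ΣAy_c = 257400.00 in³.
x_c = 159450.00/3960.00 = 40.27 in; y_c = 257400.00/3960.00 = 65.00 in.

x_c = 40.27 in, y_c = 65.00 in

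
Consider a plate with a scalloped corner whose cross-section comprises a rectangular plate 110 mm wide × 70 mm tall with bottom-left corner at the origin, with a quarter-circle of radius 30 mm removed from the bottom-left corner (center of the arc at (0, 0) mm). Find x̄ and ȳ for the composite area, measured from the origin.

x̄ = 59.27 mm, ȳ = 37.25 mm

plate: A = 110 × 70 = 7700.00, centroid at (55.00, 35.00).
removed quarter-circle: A = −¼π·30² = -706.86, centroid at (12.73, 12.73).
ΣA = 6993.14 mm², ΣAx̄ = 414500.00 mm³, ΣAȳ = 260500.00 mm³.
x̄ = 414500.00/6993.14 = 59.27 mm; ȳ = 260500.00/6993.14 = 37.25 mm.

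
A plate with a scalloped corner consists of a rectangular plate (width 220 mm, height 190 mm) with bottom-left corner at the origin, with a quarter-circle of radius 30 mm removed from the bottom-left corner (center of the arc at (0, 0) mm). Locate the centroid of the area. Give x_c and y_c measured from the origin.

x_c = 111.67 mm, y_c = 96.42 mm

plate: A = 220 × 190 = 41800.00, centroid at (110.00, 95.00).
removed quarter-circle: A = −¼π·30² = -706.86, centroid at (12.73, 12.73).
ΣA = 41093.14 mm², ΣAx_c = 4589000.00 mm³, ΣAy_c = 3962000.00 mm³.
x_c = 4589000.00/41093.14 = 111.67 mm; y_c = 3962000.00/41093.14 = 96.42 mm.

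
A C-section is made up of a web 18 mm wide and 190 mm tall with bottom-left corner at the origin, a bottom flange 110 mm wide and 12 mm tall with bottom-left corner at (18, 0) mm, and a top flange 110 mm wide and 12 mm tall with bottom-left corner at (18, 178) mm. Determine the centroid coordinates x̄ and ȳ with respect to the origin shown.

web: A = 18 × 190 = 3420.00, centroid at (9.00, 95.00).
bottom flange: A = 110 × 12 = 1320.00, centroid at (73.00, 6.00).
top flange: A = 110 × 12 = 1320.00, centroid at (73.00, 184.00).
ΣA = 6060.00 mm², ΣAx̄ = 223500.00 mm³, ΣAȳ = 575700.00 mm³.
x̄ = 223500.00/6060.00 = 36.88 mm; ȳ = 575700.00/6060.00 = 95.00 mm.

x̄ = 36.88 mm, ȳ = 95.00 mm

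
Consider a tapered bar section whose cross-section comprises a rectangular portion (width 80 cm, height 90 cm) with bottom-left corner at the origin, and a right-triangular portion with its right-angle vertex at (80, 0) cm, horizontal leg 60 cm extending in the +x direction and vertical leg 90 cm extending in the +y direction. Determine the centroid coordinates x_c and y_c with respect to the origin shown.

rectangular portion: A = 80 × 90 = 7200.00, centroid at (40.00, 45.00).
triangular portion: A = ½·60·90 = 2700.00, centroid at (100.00, 30.00).
ΣA = 9900.00 cm²
ΣAx_c = (7200.00)(40.00) + (2700.00)(100.00) = 558000.00 cm³
ΣAy_c = (7200.00)(45.00) + (2700.00)(30.00) = 405000.00 cm³
x_c = 558000.00 / 9900.00 = 56.36 cm
y_c = 405000.00 / 9900.00 = 40.91 cm

x_c = 56.36 cm, y_c = 40.91 cm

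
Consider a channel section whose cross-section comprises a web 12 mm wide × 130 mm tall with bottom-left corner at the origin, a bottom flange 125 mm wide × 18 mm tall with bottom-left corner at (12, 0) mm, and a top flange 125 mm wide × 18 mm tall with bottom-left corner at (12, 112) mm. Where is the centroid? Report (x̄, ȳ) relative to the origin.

web: A = 12 × 130 = 1560.00, centroid at (6.00, 65.00).
bottom flange: A = 125 × 18 = 2250.00, centroid at (74.50, 9.00).
top flange: A = 125 × 18 = 2250.00, centroid at (74.50, 121.00).
ΣA = 6060.00 mm², ΣAx̄ = 344610.00 mm³, ΣAȳ = 393900.00 mm³.
x̄ = 344610.00/6060.00 = 56.87 mm; ȳ = 393900.00/6060.00 = 65.00 mm.

x̄ = 56.87 mm, ȳ = 65.00 mm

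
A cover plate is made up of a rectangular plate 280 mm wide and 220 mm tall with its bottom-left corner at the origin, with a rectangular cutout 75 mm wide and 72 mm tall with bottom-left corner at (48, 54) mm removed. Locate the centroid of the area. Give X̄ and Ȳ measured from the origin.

X̄ = 145.24 mm, Ȳ = 111.92 mm

plate: A = 280 × 220 = 61600.00, centroid at (140.00, 110.00).
hole: A = −(75 × 72) = -5400.00, centroid at (85.50, 90.00).
ΣA = 56200.00 mm², ΣAX̄ = 8162300.00 mm³, ΣAȲ = 6290000.00 mm³.
X̄ = 8162300.00/56200.00 = 145.24 mm; Ȳ = 6290000.00/56200.00 = 111.92 mm.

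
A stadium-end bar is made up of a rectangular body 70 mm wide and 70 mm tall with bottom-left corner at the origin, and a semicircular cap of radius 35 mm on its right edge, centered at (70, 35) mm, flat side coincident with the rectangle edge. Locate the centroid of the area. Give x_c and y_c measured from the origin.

rectangular body: A = 70 × 70 = 4900.00, centroid at (35.00, 35.00).
semicircular end: A = ½π·35² = 1924.23, centroid at (84.85, 35.00).
ΣA = 6824.23 mm², ΣAx_c = 334779.12 mm³, ΣAy_c = 238847.89 mm³.
x_c = 334779.12/6824.23 = 49.06 mm; y_c = 238847.89/6824.23 = 35.00 mm.

x_c = 49.06 mm, y_c = 35.00 mm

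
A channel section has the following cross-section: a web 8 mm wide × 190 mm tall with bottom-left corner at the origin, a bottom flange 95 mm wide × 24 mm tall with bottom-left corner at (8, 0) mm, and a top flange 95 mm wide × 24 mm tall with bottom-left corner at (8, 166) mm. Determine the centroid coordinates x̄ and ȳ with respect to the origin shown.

web: A = 8 × 190 = 1520.00, centroid at (4.00, 95.00).
bottom flange: A = 95 × 24 = 2280.00, centroid at (55.50, 12.00).
top flange: A = 95 × 24 = 2280.00, centroid at (55.50, 178.00).
ΣA = 6080.00 mm², ΣAx̄ = 259160.00 mm³, ΣAȳ = 577600.00 mm³.
x̄ = 259160.00/6080.00 = 42.62 mm; ȳ = 577600.00/6080.00 = 95.00 mm.

x̄ = 42.62 mm, ȳ = 95.00 mm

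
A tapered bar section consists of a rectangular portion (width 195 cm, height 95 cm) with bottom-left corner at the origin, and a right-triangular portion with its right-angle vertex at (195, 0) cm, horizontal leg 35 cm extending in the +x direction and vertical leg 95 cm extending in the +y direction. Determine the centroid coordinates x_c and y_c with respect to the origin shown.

Part | A | x̄ᵢ | ȳᵢ | A·x̄ᵢ | A·ȳᵢ
rectangular portion | 18525.00 | 97.50 | 47.50 | 1806187.50 | 879937.50
triangular portion | 1662.50 | 206.67 | 31.67 | 343583.33 | 52645.83
Σ | 20187.50 |  |  | 2149770.83 | 932583.33
x_c = 2149770.83 / 20187.50 = 106.49 cm
y_c = 932583.33 / 20187.50 = 46.20 cm

x_c = 106.49 cm, y_c = 46.20 cm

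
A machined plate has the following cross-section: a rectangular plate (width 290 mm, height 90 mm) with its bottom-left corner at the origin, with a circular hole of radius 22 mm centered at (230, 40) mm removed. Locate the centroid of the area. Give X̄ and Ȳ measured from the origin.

X̄ = 139.74 mm, Ȳ = 45.31 mm

plate: A = 290 × 90 = 26100.00, centroid at (145.00, 45.00).
hole: A = −π·22² = -1520.53, centroid at (230.00, 40.00).
ΣA = 24579.47 mm², ΣAX̄ = 3434777.91 mm³, ΣAȲ = 1113678.77 mm³.
X̄ = 3434777.91/24579.47 = 139.74 mm; Ȳ = 1113678.77/24579.47 = 45.31 mm.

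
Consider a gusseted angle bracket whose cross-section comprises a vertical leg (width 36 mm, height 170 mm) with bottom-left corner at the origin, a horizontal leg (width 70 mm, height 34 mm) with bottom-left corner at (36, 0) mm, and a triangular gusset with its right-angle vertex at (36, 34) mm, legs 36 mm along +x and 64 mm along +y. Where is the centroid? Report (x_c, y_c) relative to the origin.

x_c = 34.65 mm, y_c = 64.69 mm

vertical leg: A = 36 × 170 = 6120.00, centroid at (18.00, 85.00).
horizontal leg: A = 70 × 34 = 2380.00, centroid at (71.00, 17.00).
gusset: A = ½·36·64 = 1152.00, centroid at (48.00, 55.33).
ΣA = 9652.00 mm², ΣAx_c = 334436.00 mm³, ΣAy_c = 624404.00 mm³.
x_c = 334436.00/9652.00 = 34.65 mm; y_c = 624404.00/9652.00 = 64.69 mm.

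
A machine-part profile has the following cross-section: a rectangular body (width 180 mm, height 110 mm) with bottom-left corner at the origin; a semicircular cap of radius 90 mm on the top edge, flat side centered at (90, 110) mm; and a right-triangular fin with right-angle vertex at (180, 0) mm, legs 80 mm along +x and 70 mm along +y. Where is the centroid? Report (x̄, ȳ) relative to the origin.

x̄ = 99.25 mm, ȳ = 86.06 mm

Part | A | x̄ᵢ | ȳᵢ | A·x̄ᵢ | A·ȳᵢ
rectangular body | 19800.00 | 90.00 | 55.00 | 1782000.00 | 1089000.00
semicircular top | 12723.45 | 90.00 | 148.20 | 1145110.52 | 1885579.53
triangular fin | 2800.00 | 206.67 | 23.33 | 578666.67 | 65333.33
Σ | 35323.45 |  |  | 3505777.19 | 3039912.86
x̄ = 3505777.19 / 35323.45 = 99.25 mm
ȳ = 3039912.86 / 35323.45 = 86.06 mm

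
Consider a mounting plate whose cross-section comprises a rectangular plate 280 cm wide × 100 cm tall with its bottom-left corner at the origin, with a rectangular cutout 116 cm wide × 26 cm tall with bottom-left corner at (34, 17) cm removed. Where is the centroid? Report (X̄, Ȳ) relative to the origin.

plate: A = 280 × 100 = 28000.00, centroid at (140.00, 50.00).
hole: A = −(116 × 26) = -3016.00, centroid at (92.00, 30.00).
ΣA = 24984.00 cm², ΣAX̄ = 3642528.00 cm³, ΣAȲ = 1309520.00 cm³.
X̄ = 3642528.00/24984.00 = 145.79 cm; Ȳ = 1309520.00/24984.00 = 52.41 cm.

X̄ = 145.79 cm, Ȳ = 52.41 cm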